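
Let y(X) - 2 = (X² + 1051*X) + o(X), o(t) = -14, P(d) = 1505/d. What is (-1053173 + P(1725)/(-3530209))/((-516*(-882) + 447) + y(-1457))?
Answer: -1282682677089466/1275272839002345 ≈ -1.0058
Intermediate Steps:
y(X) = -12 + X² + 1051*X (y(X) = 2 + ((X² + 1051*X) - 14) = 2 + (-14 + X² + 1051*X) = -12 + X² + 1051*X)
(-1053173 + P(1725)/(-3530209))/((-516*(-882) + 447) + y(-1457)) = (-1053173 + (1505/1725)/(-3530209))/((-516*(-882) + 447) + (-12 + (-1457)² + 1051*(-1457))) = (-1053173 + (1505*(1/1725))*(-1/3530209))/((455112 + 447) + (-12 + 2122849 - 1531307)) = (-1053173 + (301/345)*(-1/3530209))/(455559 + 591530) = (-1053173 - 301/1217922105)/1047089 = -1282682677089466/1217922105*1/1047089 = -1282682677089466/1275272839002345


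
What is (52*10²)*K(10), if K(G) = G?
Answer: 52000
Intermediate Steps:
(52*10²)*K(10) = (52*10²)*10 = (52*100)*10 = 5200*10 = 52000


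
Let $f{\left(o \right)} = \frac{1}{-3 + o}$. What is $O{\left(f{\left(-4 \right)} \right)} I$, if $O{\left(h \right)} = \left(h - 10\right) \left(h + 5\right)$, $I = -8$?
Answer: $\frac{19312}{49} \approx 394.12$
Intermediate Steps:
$O{\left(h \right)} = \left(-10 + h\right) \left(5 + h\right)$
$O{\left(f{\left(-4 \right)} \right)} I = \left(-50 + \left(\frac{1}{-3 - 4}\right)^{2} - \frac{5}{-3 - 4}\right) \left(-8\right) = \left(-50 + \left(\frac{1}{-7}\right)^{2} - \frac{5}{-7}\right) \left(-8\right) = \left(-50 + \left(- \frac{1}{7}\right)^{2} - - \frac{5}{7}\right) \left(-8\right) = \left(-50 + \frac{1}{49} + \frac{5}{7}\right) \left(-8\right) = \left(- \frac{2414}{49}\right) \left(-8\right) = \frac{19312}{49}$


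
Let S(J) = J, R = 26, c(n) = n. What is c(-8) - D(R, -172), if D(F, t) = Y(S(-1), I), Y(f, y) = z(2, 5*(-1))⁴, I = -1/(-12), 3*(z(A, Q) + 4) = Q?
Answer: -84169/81 ≈ -1039.1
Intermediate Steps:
z(A, Q) = -4 + Q/3
I = 1/12 (I = -1*(-1/12) = 1/12 ≈ 0.083333)
Y(f, y) = 83521/81 (Y(f, y) = (-4 + (5*(-1))/3)⁴ = (-4 + (⅓)*(-5))⁴ = (-4 - 5/3)⁴ = (-17/3)⁴ = 83521/81)
D(F, t) = 83521/81
c(-8) - D(R, -172) = -8 - 1*83521/81 = -8 - 83521/81 = -84169/81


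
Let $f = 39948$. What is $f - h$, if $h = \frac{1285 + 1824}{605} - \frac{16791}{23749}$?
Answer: $\frac{52174089034}{1306195} \approx 39944.0$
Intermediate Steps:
$h = \frac{5788826}{1306195}$ ($h = 3109 \cdot \frac{1}{605} - \frac{16791}{23749} = \frac{3109}{605} - \frac{16791}{23749} = \frac{5788826}{1306195} \approx 4.4318$)
$f - h = 39948 - \frac{5788826}{1306195} = \frac{52174089034}{1306195}$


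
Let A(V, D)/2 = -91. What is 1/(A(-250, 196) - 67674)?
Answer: -1/67856 ≈ -1.4737e-5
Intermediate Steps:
A(V, D) = -182 (A(V, D) = 2*(-91) = -182)
1/(A(-250, 196) - 67674) = 1/(-182 - 67674) = 1/(-67856) = -1/67856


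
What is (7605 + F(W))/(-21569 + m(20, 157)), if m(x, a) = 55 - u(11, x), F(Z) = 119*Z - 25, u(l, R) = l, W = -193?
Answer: 5129/7175 ≈ 0.71484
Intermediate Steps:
F(Z) = -25 + 119*Z
m(x, a) = 44 (m(x, a) = 55 - 1*11 = 55 - 11 = 44)
(7605 + F(W))/(-21569 + m(20, 157)) = (7605 + (-25 + 119*(-193)))/(-21569 + 44) = (7605 + (-25 - 22967))/(-21525) = (7605 - 22992)*(-1/21525) = -15387*(-1/21525) = 5129/7175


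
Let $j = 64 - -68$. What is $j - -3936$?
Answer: $4068$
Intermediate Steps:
$j = 132$ ($j = 64 + 68 = 132$)
$j - -3936 = 132 - -3936 = 132 + 3936 = 4068$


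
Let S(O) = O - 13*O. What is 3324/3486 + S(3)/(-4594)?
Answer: 1282996/1334557 ≈ 0.96136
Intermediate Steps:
S(O) = -12*O
3324/3486 + S(3)/(-4594) = 3324/3486 - 12*3/(-4594) = 3324*(1/3486) - 36*(-1/4594) = 554/581 + 18/2297 = 1282996/1334557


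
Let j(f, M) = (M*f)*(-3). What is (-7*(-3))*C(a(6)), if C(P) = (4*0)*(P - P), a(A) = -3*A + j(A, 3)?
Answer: 0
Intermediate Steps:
j(f, M) = -3*M*f
a(A) = -12*A (a(A) = -3*A - 3*3*A = -3*A - 9*A = -12*A)
C(P) = 0 (C(P) = 0*0 = 0)
(-7*(-3))*C(a(6)) = -7*(-3)*0 = 21*0 = 0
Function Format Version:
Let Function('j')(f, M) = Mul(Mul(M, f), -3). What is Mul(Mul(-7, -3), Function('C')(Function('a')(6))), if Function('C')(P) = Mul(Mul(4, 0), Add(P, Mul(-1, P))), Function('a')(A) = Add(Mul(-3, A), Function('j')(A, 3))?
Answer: 0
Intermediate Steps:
Function('j')(f, M) = Mul(-3, M, f)
Function('a')(A) = Mul(-12, A) (Function('a')(A) = Add(Mul(-3, A), Mul(-3, 3, A)) = Add(Mul(-3, A), Mul(-9, A)) = Mul(-12, A))
Function('C')(P) = 0 (Function('C')(P) = Mul(0, 0) = 0)
Mul(Mul(-7, -3), Function('C')(Function('a')(6))) = Mul(Mul(-7, -3), 0) = Mul(21, 0) = 0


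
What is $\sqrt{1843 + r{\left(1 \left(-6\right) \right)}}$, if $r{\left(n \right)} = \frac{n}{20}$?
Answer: $\frac{\sqrt{184270}}{10} \approx 42.927$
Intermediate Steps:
$r{\left(n \right)} = \frac{n}{20}$ ($r{\left(n \right)} = n \frac{1}{20} = \frac{n}{20}$)
$\sqrt{1843 + r{\left(1 \left(-6\right) \right)}} = \sqrt{1843 + \frac{1 \left(-6\right)}{20}} = \sqrt{1843 + \frac{1}{20} \left(-6\right)} = \sqrt{1843 - \frac{3}{10}} = \sqrt{\frac{18427}{10}} = \frac{\sqrt{184270}}{10}$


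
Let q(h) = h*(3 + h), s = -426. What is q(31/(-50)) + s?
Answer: -1068689/2500 ≈ -427.48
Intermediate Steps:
q(31/(-50)) + s = (31/(-50))*(3 + 31/(-50)) - 426 = (31*(-1/50))*(3 + 31*(-1/50)) - 426 = -31*(3 - 31/50)/50 - 426 = -31/50*119/50 - 426 = -3689/2500 - 426 = -1068689/2500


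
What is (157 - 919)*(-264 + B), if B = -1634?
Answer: 1446276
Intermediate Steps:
(157 - 919)*(-264 + B) = (157 - 919)*(-264 - 1634) = -762*(-1898) = 1446276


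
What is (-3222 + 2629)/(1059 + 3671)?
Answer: -593/4730 ≈ -0.12537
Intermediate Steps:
(-3222 + 2629)/(1059 + 3671) = -593/4730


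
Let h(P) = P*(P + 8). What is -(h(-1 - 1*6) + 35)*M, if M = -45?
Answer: 1260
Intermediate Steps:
h(P) = P*(8 + P)
-(h(-1 - 1*6) + 35)*M = -((-1 - 1*6)*(8 + (-1 - 1*6)) + 35)*(-45) = -((-1 - 6)*(8 + (-1 - 6)) + 35)*(-45) = -(-7*(8 - 7) + 35)*(-45) = -(-7*1 + 35)*(-45) = -(-7 + 35)*(-45) = -28*(-45) = -1*(-1260) = 1260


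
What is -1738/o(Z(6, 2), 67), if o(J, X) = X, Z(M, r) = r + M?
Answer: -1738/67 ≈ -25.940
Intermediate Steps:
Z(M, r) = M + r
-1738/o(Z(6, 2), 67) = -1738/67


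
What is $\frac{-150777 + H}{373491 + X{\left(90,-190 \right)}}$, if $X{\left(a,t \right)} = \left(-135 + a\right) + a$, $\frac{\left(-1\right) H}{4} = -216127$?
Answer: $\frac{713731}{373536} \approx 1.9107$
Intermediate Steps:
$H = 864508$ ($H = \left(-4\right) \left(-216127\right) = 864508$)
$X{\left(a,t \right)} = -135 + 2 a$
$\frac{-150777 + H}{373491 + X{\left(90,-190 \right)}} = \frac{-150777 + 864508}{373491 + \left(-135 + 2 \cdot 90\right)} = \frac{713731}{373491 + \left(-135 + 180\right)} = \frac{713731}{373491 + 45} = \frac{713731}{373536}$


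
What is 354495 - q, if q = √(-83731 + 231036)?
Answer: 354495 - √147305 ≈ 3.5411e+5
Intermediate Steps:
q = √147305 ≈ 383.80
354495 - q = 354495 - √147305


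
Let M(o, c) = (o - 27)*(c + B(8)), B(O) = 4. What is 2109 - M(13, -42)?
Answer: 1577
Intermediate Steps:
M(o, c) = (-27 + o)*(4 + c) (M(o, c) = (o - 27)*(c + 4) = (-27 + o)*(4 + c))
2109 - M(13, -42) = 2109 - (-108 - 27*(-42) + 4*13 - 42*13) = 2109 - (-108 + 1134 + 52 - 546) = 2109 - 1*532 = 2109 - 532 = 1577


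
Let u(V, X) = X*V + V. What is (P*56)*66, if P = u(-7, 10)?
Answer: -284592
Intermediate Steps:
u(V, X) = V + V*X (u(V, X) = V*X + V = V + V*X)
P = -77 (P = -7*(1 + 10) = -7*11 = -77)
(P*56)*66 = -77*56*66 = -4312*66 = -284592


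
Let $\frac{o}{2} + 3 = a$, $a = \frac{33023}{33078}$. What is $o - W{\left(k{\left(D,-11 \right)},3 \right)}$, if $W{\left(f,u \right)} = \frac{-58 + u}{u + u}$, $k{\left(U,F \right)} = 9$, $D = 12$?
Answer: $\frac{56931}{11026} \approx 5.1633$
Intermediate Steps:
$a = \frac{33023}{33078}$ ($a = 33023 \cdot \frac{1}{33078} = \frac{33023}{33078} \approx 0.99834$)
$o = - \frac{66211}{16539}$ ($o = -6 + 2 \cdot \frac{33023}{33078} = -6 + \frac{33023}{16539} = - \frac{66211}{16539} \approx -4.0033$)
$W{\left(f,u \right)} = \frac{-58 + u}{2 u}$
$o - W{\left(k{\left(D,-11 \right)},3 \right)} = - \frac{66211}{16539} - \frac{-58 + 3}{2 \cdot 3} = - \frac{66211}{16539} - \frac{1}{2} \cdot \frac{1}{3} \left(-55\right) = - \frac{66211}{16539} - - \frac{55}{6} = - \frac{66211}{16539} + \frac{55}{6} = \frac{56931}{11026}$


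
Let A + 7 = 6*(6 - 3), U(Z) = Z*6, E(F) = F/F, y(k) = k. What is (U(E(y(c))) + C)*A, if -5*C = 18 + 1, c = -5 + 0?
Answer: 121/5 ≈ 24.200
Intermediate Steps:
c = -5
E(F) = 1
U(Z) = 6*Z
C = -19/5 (C = -(18 + 1)/5 = -⅕*19 = -19/5 ≈ -3.8000)
A = 11 (A = -7 + 6*(6 - 3) = -7 + 6*3 = -7 + 18 = 11)
(U(E(y(c))) + C)*A = (6*1 - 19/5)*11 = (6 - 19/5)*11 = (11/5)*11 = 121/5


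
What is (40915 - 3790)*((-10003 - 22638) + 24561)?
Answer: -299970000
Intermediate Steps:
(40915 - 3790)*((-10003 - 22638) + 24561) = 37125*(-32641 + 24561) = 37125*(-8080) = -299970000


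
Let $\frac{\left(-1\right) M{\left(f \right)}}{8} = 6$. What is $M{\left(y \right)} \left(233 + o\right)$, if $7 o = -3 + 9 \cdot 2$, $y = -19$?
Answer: $- \frac{79008}{7} \approx -11287.0$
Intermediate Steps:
$M{\left(f \right)} = -48$ ($M{\left(f \right)} = \left(-8\right) 6 = -48$)
$o = \frac{15}{7}$ ($o = \frac{-3 + 9 \cdot 2}{7} = \frac{-3 + 18}{7} = \frac{1}{7} \cdot 15 = \frac{15}{7} \approx 2.1429$)
$M{\left(y \right)} \left(233 + o\right) = - 48 \left(233 + \frac{15}{7}\right) = \left(-48\right) \frac{1646}{7} = - \frac{79008}{7}$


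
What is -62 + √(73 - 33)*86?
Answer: -62 + 172*√10 ≈ 481.91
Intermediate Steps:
-62 + √(73 - 33)*86 = -62 + √40*86 = -62 + (2*√10)*86 = -62 + 172*√10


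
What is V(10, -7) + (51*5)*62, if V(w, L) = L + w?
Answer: 15813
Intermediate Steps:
V(10, -7) + (51*5)*62 = (-7 + 10) + (51*5)*62 = 3 + 255*62 = 3 + 15810 = 15813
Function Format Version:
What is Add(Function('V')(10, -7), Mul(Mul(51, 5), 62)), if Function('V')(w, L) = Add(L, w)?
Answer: 15813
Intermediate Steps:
Add(Function('V')(10, -7), Mul(Mul(51, 5), 62)) = Add(Add(-7, 10), Mul(Mul(51, 5), 62)) = Add(3, Mul(255, 62)) = Add(3, 15810) = 15813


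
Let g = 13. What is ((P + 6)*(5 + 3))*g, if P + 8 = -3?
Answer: -520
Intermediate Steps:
P = -11 (P = -8 - 3 = -11)
((P + 6)*(5 + 3))*g = ((-11 + 6)*(5 + 3))*13 = -5*8*13 = -40*13 = -520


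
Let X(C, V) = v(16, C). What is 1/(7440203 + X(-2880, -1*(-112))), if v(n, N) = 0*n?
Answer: 1/7440203 ≈ 1.3440e-7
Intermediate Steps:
v(n, N) = 0
X(C, V) = 0
1/(7440203 + X(-2880, -1*(-112))) = 1/(7440203 + 0) = 1/7440203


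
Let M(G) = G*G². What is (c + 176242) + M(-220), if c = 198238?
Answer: -10273520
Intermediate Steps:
M(G) = G³
(c + 176242) + M(-220) = (198238 + 176242) + (-220)³ = 374480 - 10648000 = -10273520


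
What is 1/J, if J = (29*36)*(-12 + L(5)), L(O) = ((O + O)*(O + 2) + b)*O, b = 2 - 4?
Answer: 1/342432 ≈ 2.9203e-6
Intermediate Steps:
b = -2
L(O) = O*(-2 + 2*O*(2 + O)) (L(O) = ((O + O)*(O + 2) - 2)*O = ((2*O)*(2 + O) - 2)*O = (2*O*(2 + O) - 2)*O = (-2 + 2*O*(2 + O))*O = O*(-2 + 2*O*(2 + O)))
J = 342432 (J = (29*36)*(-12 + 2*5*(-1 + 5**2 + 2*5)) = 1044*(-12 + 2*5*(-1 + 25 + 10)) = 1044*(-12 + 2*5*34) = 1044*(-12 + 340) = 1044*328 = 342432)
1/J = 1/342432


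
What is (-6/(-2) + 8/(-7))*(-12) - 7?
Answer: -205/7 ≈ -29.286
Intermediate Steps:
(-6/(-2) + 8/(-7))*(-12) - 7 = (-6*(-½) + 8*(-⅐))*(-12) - 7 = (3 - 8/7)*(-12) - 7 = (13/7)*(-12) - 7 = -156/7 - 7 = -205/7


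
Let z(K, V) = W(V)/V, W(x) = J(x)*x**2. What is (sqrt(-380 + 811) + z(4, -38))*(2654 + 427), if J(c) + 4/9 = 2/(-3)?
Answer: 390260/3 + 3081*sqrt(431) ≈ 1.9405e+5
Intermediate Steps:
J(c) = -10/9 (J(c) = -4/9 + 2/(-3) = -4/9 + 2*(-1/3) = -4/9 - 2/3 = -10/9)
W(x) = -10*x**2/9
z(K, V) = -10*V/9 (z(K, V) = (-10*V**2/9)/V = -10*V/9)
(sqrt(-380 + 811) + z(4, -38))*(2654 + 427) = (sqrt(-380 + 811) - 10/9*(-38))*(2654 + 427) = (sqrt(431) + 380/9)*3081 = (380/9 + sqrt(431))*3081 = 390260/3 + 3081*sqrt(431)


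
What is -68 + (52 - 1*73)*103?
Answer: -2231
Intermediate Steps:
-68 + (52 - 1*73)*103 = -68 + (52 - 73)*103 = -68 - 21*103 = -68 - 2163 = -2231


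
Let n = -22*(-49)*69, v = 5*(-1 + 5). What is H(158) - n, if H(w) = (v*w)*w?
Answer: 424898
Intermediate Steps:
v = 20 (v = 5*4 = 20)
H(w) = 20*w**2 (H(w) = (20*w)*w = 20*w**2)
n = 74382 (n = 1078*69 = 74382)
H(158) - n = 20*158**2 - 1*74382 = 20*24964 - 74382 = 499280 - 74382 = 424898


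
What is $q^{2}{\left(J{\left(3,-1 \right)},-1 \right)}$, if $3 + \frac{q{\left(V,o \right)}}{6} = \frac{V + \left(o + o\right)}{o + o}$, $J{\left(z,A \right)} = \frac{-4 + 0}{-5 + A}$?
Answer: $196$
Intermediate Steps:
$J{\left(z,A \right)} = - \frac{4}{-5 + A}$
$q{\left(V,o \right)} = -18 + \frac{3 \left(V + 2 o\right)}{o}$ ($q{\left(V,o \right)} = -18 + 6 \frac{V + \left(o + o\right)}{o + o} = -18 + 6 \frac{V + 2 o}{2 o} = -18 + \frac{3 \left(V + 2 o\right)}{o}$)
$q^{2}{\left(J{\left(3,-1 \right)},-1 \right)} = \left(-12 + \frac{3 \left(- \frac{4}{-5 - 1}\right)}{-1}\right)^{2} = \left(-12 + 3 \left(- \frac{4}{-6}\right) \left(-1\right)\right)^{2} = \left(-12 + 3 \left(\left(-4\right) \left(- \frac{1}{6}\right)\right) \left(-1\right)\right)^{2} = \left(-12 + 3 \cdot \frac{2}{3} \left(-1\right)\right)^{2} = \left(-12 - 2\right)^{2} = \left(-14\right)^{2} = 196$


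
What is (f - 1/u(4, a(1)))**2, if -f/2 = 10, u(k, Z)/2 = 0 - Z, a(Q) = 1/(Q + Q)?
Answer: 361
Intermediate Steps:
a(Q) = 1/(2*Q)
u(k, Z) = -2*Z (u(k, Z) = 2*(0 - Z) = 2*(-Z) = -2*Z)
f = -20 (f = -2*10 = -20)
(f - 1/u(4, a(1)))**2 = (-20 - 1/((-1/1)))**2 = (-20 - 1/((-1)))**2 = (-20 - 1/((-2*1/2)))**2 = (-20 - 1/(-1))**2 = (-20 - 1*(-1))**2 = (-20 + 1)**2 = (-19)**2 = 361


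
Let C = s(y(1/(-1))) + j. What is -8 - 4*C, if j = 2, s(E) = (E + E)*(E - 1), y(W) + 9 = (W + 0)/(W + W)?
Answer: -662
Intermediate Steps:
y(W) = -17/2 (y(W) = -9 + (W + 0)/(W + W) = -9 + W/((2*W)) = -9 + W*(1/(2*W)) = -9 + ½ = -17/2)
s(E) = 2*E*(-1 + E) (s(E) = (2*E)*(-1 + E) = 2*E*(-1 + E))
C = 327/2 (C = 2*(-17/2)*(-1 - 17/2) + 2 = 2*(-17/2)*(-19/2) + 2 = 323/2 + 2 = 327/2 ≈ 163.50)
-8 - 4*C = -8 - 4*327/2 = -8 - 654 = -662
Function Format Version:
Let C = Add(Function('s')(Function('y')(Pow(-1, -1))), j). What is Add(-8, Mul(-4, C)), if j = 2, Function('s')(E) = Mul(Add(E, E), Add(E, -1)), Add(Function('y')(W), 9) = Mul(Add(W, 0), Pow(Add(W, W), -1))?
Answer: -662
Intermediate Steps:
Function('y')(W) = Rational(-17, 2) (Function('y')(W) = Add(-9, Mul(Add(W, 0), Pow(Add(W, W), -1))) = Add(-9, Mul(W, Pow(Mul(2, W), -1))) = Add(-9, Mul(W, Mul(Rational(1, 2), Pow(W, -1)))) = Add(-9, Rational(1, 2)) = Rational(-17, 2))
Function('s')(E) = Mul(2, E, Add(-1, E)) (Function('s')(E) = Mul(Mul(2, E), Add(-1, E)) = Mul(2, E, Add(-1, E)))
C = Rational(327, 2) (C = Add(Mul(2, Rational(-17, 2), Add(-1, Rational(-17, 2))), 2) = Add(Mul(2, Rational(-17, 2), Rational(-19, 2)), 2) = Add(Rational(323, 2), 2) = Rational(327, 2) ≈ 163.50)
Add(-8, Mul(-4, C)) = Add(-8, Mul(-4, Rational(327, 2))) = Add(-8, -654) = -662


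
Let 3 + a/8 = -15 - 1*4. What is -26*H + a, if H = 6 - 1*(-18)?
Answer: -800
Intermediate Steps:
a = -176 (a = -24 + 8*(-15 - 1*4) = -24 + 8*(-15 - 4) = -24 + 8*(-19) = -24 - 152 = -176)
H = 24 (H = 6 + 18 = 24)
-26*H + a = -26*24 - 176 = -624 - 176 = -800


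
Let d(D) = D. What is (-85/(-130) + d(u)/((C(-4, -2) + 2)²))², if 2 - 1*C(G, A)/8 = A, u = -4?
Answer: 23882769/56460196 ≈ 0.42300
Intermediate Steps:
C(G, A) = 16 - 8*A
(-85/(-130) + d(u)/((C(-4, -2) + 2)²))² = (-85/(-130) - 4/((16 - 8*(-2)) + 2)²)² = (-85*(-1/130) - 4/((16 + 16) + 2)²)² = (17/26 - 4/(32 + 2)²)² = (17/26 - 4/(34²))² = (17/26 - 4/1156)² = (17/26 - 4*1/1156)² = (17/26 - 1/289)² = (4887/7514)² = 23882769/56460196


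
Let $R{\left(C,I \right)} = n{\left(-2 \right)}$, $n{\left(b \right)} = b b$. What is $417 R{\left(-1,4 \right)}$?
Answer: $1668$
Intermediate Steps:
$n{\left(b \right)} = b^{2}$
$R{\left(C,I \right)} = 4$ ($R{\left(C,I \right)} = \left(-2\right)^{2} = 4$)
$417 R{\left(-1,4 \right)} = 417 \cdot 4 = 1668$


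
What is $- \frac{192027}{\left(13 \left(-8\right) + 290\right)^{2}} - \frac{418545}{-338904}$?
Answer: $- \frac{156168937}{36187416} \approx -4.3156$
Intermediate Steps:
$- \frac{192027}{\left(13 \left(-8\right) + 290\right)^{2}} - \frac{418545}{-338904} = - \frac{192027}{\left(-104 + 290\right)^{2}} - - \frac{46505}{37656} = - \frac{192027}{186^{2}} + \frac{46505}{37656} = - \frac{192027}{34596} + \frac{46505}{37656} = \left(-192027\right) \frac{1}{34596} + \frac{46505}{37656} = - \frac{64009}{11532} + \frac{46505}{37656} = - \frac{156168937}{36187416}$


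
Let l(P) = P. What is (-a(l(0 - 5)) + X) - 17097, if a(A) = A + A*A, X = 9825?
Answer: -7292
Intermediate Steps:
a(A) = A + A**2
(-a(l(0 - 5)) + X) - 17097 = (-(0 - 5)*(1 + (0 - 5)) + 9825) - 17097 = (-(-5)*(1 - 5) + 9825) - 17097 = (-(-5)*(-4) + 9825) - 17097 = (-1*20 + 9825) - 17097 = (-20 + 9825) - 17097 = 9805 - 17097 = -7292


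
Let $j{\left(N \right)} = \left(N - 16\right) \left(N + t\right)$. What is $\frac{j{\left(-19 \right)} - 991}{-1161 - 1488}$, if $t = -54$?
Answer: $- \frac{1564}{2649} \approx -0.59041$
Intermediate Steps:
$j{\left(N \right)} = \left(-54 + N\right) \left(-16 + N\right)$ ($j{\left(N \right)} = \left(N - 16\right) \left(N - 54\right) = \left(N - 16\right) \left(-54 + N\right) = \left(-16 + N\right) \left(-54 + N\right) = \left(-54 + N\right) \left(-16 + N\right)$)
$\frac{j{\left(-19 \right)} - 991}{-1161 - 1488} = \frac{\left(864 + \left(-19\right)^{2} - -1330\right) - 991}{-1161 - 1488} = \frac{\left(864 + 361 + 1330\right) - 991}{-2649} = \left(2555 - 991\right) \left(- \frac{1}{2649}\right) = 1564 \left(- \frac{1}{2649}\right) = - \frac{1564}{2649}$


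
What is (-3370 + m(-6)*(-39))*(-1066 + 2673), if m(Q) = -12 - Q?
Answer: -5039552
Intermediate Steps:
(-3370 + m(-6)*(-39))*(-1066 + 2673) = (-3370 + (-12 - 1*(-6))*(-39))*(-1066 + 2673) = (-3370 + (-12 + 6)*(-39))*1607 = (-3370 - 6*(-39))*1607 = (-3370 + 234)*1607 = -3136*1607 = -5039552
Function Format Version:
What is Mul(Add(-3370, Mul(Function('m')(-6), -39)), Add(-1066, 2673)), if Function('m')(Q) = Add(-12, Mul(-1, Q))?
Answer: -5039552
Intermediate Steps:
Mul(Add(-3370, Mul(Function('m')(-6), -39)), Add(-1066, 2673)) = Mul(Add(-3370, Mul(Add(-12, Mul(-1, -6)), -39)), Add(-1066, 2673)) = Mul(Add(-3370, Mul(Add(-12, 6), -39)), 1607) = Mul(Add(-3370, Mul(-6, -39)), 1607) = Mul(Add(-3370, 234), 1607) = Mul(-3136, 1607) = -5039552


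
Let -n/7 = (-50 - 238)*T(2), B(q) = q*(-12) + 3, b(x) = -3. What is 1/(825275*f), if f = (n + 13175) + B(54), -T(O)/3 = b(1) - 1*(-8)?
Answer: -1/14615620250 ≈ -6.8420e-11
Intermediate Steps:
T(O) = -15 (T(O) = -3*(-3 - 1*(-8)) = -3*(-3 + 8) = -3*5 = -15)
B(q) = 3 - 12*q (B(q) = -12*q + 3 = 3 - 12*q)
n = -30240 (n = -7*(-50 - 238)*(-15) = -(-2016)*(-15) = -7*4320 = -30240)
f = -17710 (f = (-30240 + 13175) + (3 - 12*54) = -17065 + (3 - 648) = -17065 - 645 = -17710)
1/(825275*f) = 1/(825275*(-17710)) = (1/825275)*(-1/17710) = -1/14615620250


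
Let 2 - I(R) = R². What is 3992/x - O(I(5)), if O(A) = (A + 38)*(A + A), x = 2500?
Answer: 432248/625 ≈ 691.60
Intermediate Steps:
I(R) = 2 - R²
O(A) = 2*A*(38 + A) (O(A) = (38 + A)*(2*A) = 2*A*(38 + A))
3992/x - O(I(5)) = 3992/2500 - 2*(2 - 1*5²)*(38 + (2 - 1*5²)) = 3992*(1/2500) - 2*(2 - 1*25)*(38 + (2 - 1*25)) = 998/625 - 2*(2 - 25)*(38 + (2 - 25)) = 998/625 - 2*(-23)*(38 - 23) = 998/625 - 2*(-23)*15 = 998/625 - 1*(-690) = 998/625 + 690 = 432248/625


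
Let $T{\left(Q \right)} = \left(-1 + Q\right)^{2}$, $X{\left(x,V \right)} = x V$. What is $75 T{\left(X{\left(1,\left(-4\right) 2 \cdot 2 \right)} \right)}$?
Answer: $21675$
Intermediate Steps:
$X{\left(x,V \right)} = V x$
$75 T{\left(X{\left(1,\left(-4\right) 2 \cdot 2 \right)} \right)} = 75 \left(-1 + \left(-4\right) 2 \cdot 2 \cdot 1\right)^{2} = 75 \left(-1 + \left(-8\right) 2 \cdot 1\right)^{2} = 75 \left(-1 - 16\right)^{2} = 75 \left(-17\right)^{2} = 75 \cdot 289 = 21675$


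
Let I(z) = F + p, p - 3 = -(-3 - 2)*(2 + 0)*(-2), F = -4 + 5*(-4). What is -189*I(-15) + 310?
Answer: 8059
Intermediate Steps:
F = -24 (F = -4 - 20 = -24)
p = -17 (p = 3 - (-3 - 2)*(2 + 0)*(-2) = 3 - (-5)*2*(-2) = 3 - 1*(-10)*(-2) = 3 + 10*(-2) = 3 - 20 = -17)
I(z) = -41 (I(z) = -24 - 17 = -41)
-189*I(-15) + 310 = -189*(-41) + 310 = 7749 + 310 = 8059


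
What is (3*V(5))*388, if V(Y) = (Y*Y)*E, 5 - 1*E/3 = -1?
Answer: 523800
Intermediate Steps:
E = 18 (E = 15 - 3*(-1) = 15 + 3 = 18)
V(Y) = 18*Y**2 (V(Y) = (Y*Y)*18 = Y**2*18 = 18*Y**2)
(3*V(5))*388 = (3*(18*5**2))*388 = (3*(18*25))*388 = (3*450)*388 = 1350*388 = 523800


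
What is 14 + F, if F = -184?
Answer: -170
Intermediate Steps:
14 + F = 14 - 184 = -170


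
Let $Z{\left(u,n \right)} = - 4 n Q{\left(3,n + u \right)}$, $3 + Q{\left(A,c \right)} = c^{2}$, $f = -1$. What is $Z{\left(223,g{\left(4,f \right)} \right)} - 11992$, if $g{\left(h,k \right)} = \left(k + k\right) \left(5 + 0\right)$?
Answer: $1802648$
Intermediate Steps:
$g{\left(h,k \right)} = 10 k$ ($g{\left(h,k \right)} = 2 k 5 = 10 k$)
$Q{\left(A,c \right)} = -3 + c^{2}$
$Z{\left(u,n \right)} = - 4 n \left(-3 + \left(n + u\right)^{2}\right)$
$Z{\left(223,g{\left(4,f \right)} \right)} - 11992 = - 4 \cdot 10 \left(-1\right) \left(-3 + \left(10 \left(-1\right) + 223\right)^{2}\right) - 11992 = \left(-4\right) \left(-10\right) \left(-3 + \left(-10 + 223\right)^{2}\right) - 11992 = \left(-4\right) \left(-10\right) \left(-3 + 213^{2}\right) - 11992 = \left(-4\right) \left(-10\right) \left(-3 + 45369\right) - 11992 = \left(-4\right) \left(-10\right) 45366 - 11992 = 1814640 - 11992 = 1802648$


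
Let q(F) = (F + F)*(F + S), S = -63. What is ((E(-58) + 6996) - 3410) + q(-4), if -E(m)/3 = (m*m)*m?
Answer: 589458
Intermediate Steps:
E(m) = -3*m³ (E(m) = -3*m*m*m = -3*m²*m = -3*m³)
q(F) = 2*F*(-63 + F) (q(F) = (F + F)*(F - 63) = (2*F)*(-63 + F) = 2*F*(-63 + F))
((E(-58) + 6996) - 3410) + q(-4) = ((-3*(-58)³ + 6996) - 3410) + 2*(-4)*(-63 - 4) = ((-3*(-195112) + 6996) - 3410) + 2*(-4)*(-67) = ((585336 + 6996) - 3410) + 536 = (592332 - 3410) + 536 = 588922 + 536 = 589458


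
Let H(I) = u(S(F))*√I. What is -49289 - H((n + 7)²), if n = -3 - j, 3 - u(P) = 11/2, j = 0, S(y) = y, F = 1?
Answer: -49279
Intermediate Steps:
u(P) = -5/2 (u(P) = 3 - 11/2 = -5/2)
n = -3 (n = -3 - 1*0 = -3 + 0 = -3)
H(I) = -5*√I/2
-49289 - H((n + 7)²) = -49289 - (-5)*√((-3 + 7)²)/2 = -49289 - (-5)*√(4²)/2 = -49289 - (-5)*√16/2 = -49289 - (-5)*4/2 = -49289 - 1*(-10) = -49289 + 10 = -49279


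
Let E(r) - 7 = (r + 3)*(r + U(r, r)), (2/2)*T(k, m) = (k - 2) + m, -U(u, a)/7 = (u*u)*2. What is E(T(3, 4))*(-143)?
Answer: 393679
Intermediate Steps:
U(u, a) = -14*u² (U(u, a) = -7*u*u*2 = -7*u²*2 = -14*u²)
T(k, m) = -2 + k + m (T(k, m) = (k - 2) + m = (-2 + k) + m = -2 + k + m)
E(r) = 7 + (3 + r)*(r - 14*r²) (E(r) = 7 + (r + 3)*(r - 14*r²) = 7 + (3 + r)*(r - 14*r²))
E(T(3, 4))*(-143) = (7 - 41*(-2 + 3 + 4)² - 14*(-2 + 3 + 4)³ + 3*(-2 + 3 + 4))*(-143) = (7 - 41*5² - 14*5³ + 3*5)*(-143) = (7 - 41*25 - 14*125 + 15)*(-143) = (7 - 1025 - 1750 + 15)*(-143) = -2753*(-143) = 393679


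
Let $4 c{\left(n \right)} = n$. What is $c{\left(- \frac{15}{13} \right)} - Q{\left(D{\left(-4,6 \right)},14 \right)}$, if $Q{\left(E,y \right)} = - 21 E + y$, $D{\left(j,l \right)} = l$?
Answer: $\frac{5809}{52} \approx 111.71$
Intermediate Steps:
$Q{\left(E,y \right)} = y - 21 E$
$c{\left(n \right)} = \frac{n}{4}$
$c{\left(- \frac{15}{13} \right)} - Q{\left(D{\left(-4,6 \right)},14 \right)} = \frac{\left(-15\right) \frac{1}{13}}{4} - \left(14 - 126\right) = \frac{1}{4} \left(- \frac{15}{13}\right) - -112 = - \frac{15}{52} + 112 = \frac{5809}{52}$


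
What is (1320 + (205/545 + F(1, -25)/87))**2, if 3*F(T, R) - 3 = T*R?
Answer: 1410827443926289/809345601 ≈ 1.7432e+6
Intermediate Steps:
F(T, R) = 1 + R*T/3 (F(T, R) = 1 + (T*R)/3 = 1 + (R*T)/3 = 1 + R*T/3)
(1320 + (205/545 + F(1, -25)/87))**2 = (1320 + (205/545 + (1 + (1/3)*(-25)*1)/87))**2 = (1320 + (205*(1/545) + (1 - 25/3)*(1/87)))**2 = (1320 + (41/109 - 22/3*1/87))**2 = (1320 + (41/109 - 22/261))**2 = (1320 + 8303/28449)**2 = (37560983/28449)**2 = 1410827443926289/809345601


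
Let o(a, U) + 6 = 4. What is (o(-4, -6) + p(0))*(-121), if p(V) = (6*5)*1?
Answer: -3388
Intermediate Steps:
o(a, U) = -2 (o(a, U) = -6 + 4 = -2)
p(V) = 30 (p(V) = 30*1 = 30)
(o(-4, -6) + p(0))*(-121) = (-2 + 30)*(-121) = 28*(-121) = -3388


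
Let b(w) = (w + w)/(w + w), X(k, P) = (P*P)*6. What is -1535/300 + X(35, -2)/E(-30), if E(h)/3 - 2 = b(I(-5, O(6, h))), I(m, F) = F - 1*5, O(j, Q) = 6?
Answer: -49/20 ≈ -2.4500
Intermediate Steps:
X(k, P) = 6*P**2 (X(k, P) = P**2*6 = 6*P**2)
I(m, F) = -5 + F (I(m, F) = F - 5 = -5 + F)
b(w) = 1 (b(w) = (2*w)/((2*w)) = (2*w)*(1/(2*w)) = 1)
E(h) = 9 (E(h) = 6 + 3*1 = 6 + 3 = 9)
-1535/300 + X(35, -2)/E(-30) = -1535/300 + (6*(-2)**2)/9 = -1535*1/300 + (6*4)*(1/9) = -307/60 + 24*(1/9) = -307/60 + 8/3 = -49/20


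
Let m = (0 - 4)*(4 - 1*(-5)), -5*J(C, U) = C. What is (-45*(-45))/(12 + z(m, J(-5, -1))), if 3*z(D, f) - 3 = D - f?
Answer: 6075/2 ≈ 3037.5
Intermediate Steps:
J(C, U) = -C/5
m = -36 (m = -4*(4 + 5) = -4*9 = -36)
z(D, f) = 1 - f/3 + D/3 (z(D, f) = 1 + (D - f)/3 = 1 + (-f/3 + D/3) = 1 - f/3 + D/3)
(-45*(-45))/(12 + z(m, J(-5, -1))) = (-45*(-45))/(12 + (1 - (-1)*(-5)/15 + (⅓)*(-36))) = 2025/(12 + (1 - ⅓*1 - 12)) = 2025/(12 + (1 - ⅓ - 12)) = 2025/(12 - 34/3) = 2025/(⅔) = 2025*(3/2) = 6075/2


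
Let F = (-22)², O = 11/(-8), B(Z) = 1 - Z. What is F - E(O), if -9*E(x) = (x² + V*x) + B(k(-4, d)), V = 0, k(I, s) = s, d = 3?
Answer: 278777/576 ≈ 483.99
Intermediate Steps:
O = -11/8 (O = 11*(-⅛) = -11/8 ≈ -1.3750)
E(x) = 2/9 - x²/9 (E(x) = -((x² + 0*x) + (1 - 1*3))/9 = -((x² + 0) + (1 - 3))/9 = -(x² - 2)/9 = -(-2 + x²)/9 = 2/9 - x²/9)
F = 484
F - E(O) = 484 - (2/9 - (-11/8)²/9) = 484 - (2/9 - ⅑*121/64) = 484 - (2/9 - 121/576) = 484 - 1*7/576 = 484 - 7/576 = 278777/576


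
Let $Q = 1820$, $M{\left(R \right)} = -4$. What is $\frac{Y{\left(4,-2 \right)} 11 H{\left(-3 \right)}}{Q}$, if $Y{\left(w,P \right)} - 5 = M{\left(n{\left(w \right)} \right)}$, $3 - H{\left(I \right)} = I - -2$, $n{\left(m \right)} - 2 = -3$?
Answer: $\frac{11}{455} \approx 0.024176$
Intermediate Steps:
$n{\left(m \right)} = -1$ ($n{\left(m \right)} = 2 - 3 = -1$)
$H{\left(I \right)} = 1 - I$ ($H{\left(I \right)} = 3 - \left(I - -2\right) = 3 - \left(I + 2\right) = 3 - \left(2 + I\right) = 1 - I$)
$Y{\left(w,P \right)} = 1$ ($Y{\left(w,P \right)} = 5 - 4 = 1$)
$\frac{Y{\left(4,-2 \right)} 11 H{\left(-3 \right)}}{Q} = \frac{1 \cdot 11 \left(1 - -3\right)}{1820} = 11 \left(1 + 3\right) \frac{1}{1820} = 11 \cdot 4 \cdot \frac{1}{1820} = 44 \cdot \frac{1}{1820} = \frac{11}{455}$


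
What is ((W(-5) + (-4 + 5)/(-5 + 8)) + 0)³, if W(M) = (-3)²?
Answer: 21952/27 ≈ 813.04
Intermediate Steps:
W(M) = 9
((W(-5) + (-4 + 5)/(-5 + 8)) + 0)³ = ((9 + (-4 + 5)/(-5 + 8)) + 0)³ = ((9 + 1/3) + 0)³ = ((9 + 1*(⅓)) + 0)³ = ((9 + ⅓) + 0)³ = (28/3 + 0)³ = (28/3)³ = 21952/27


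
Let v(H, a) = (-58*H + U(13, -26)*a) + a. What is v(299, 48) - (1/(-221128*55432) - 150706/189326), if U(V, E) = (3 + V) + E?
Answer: -20622925619469191801/1160338092941248 ≈ -17773.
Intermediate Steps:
U(V, E) = 3 + E + V
v(H, a) = -58*H - 9*a (v(H, a) = (-58*H + (3 - 26 + 13)*a) + a = (-58*H - 10*a) + a = -58*H - 9*a)
v(299, 48) - (1/(-221128*55432) - 150706/189326) = (-58*299 - 9*48) - (1/(-221128*55432) - 150706/189326) = (-17342 - 432) - (-1/221128*1/55432 - 150706*1/189326) = -17774 - (-1/12257567296 - 75353/94663) = -17774 - 1*(-923644468550151/1160338092941248) = -17774 + 923644468550151/1160338092941248 = -20622925619469191801/1160338092941248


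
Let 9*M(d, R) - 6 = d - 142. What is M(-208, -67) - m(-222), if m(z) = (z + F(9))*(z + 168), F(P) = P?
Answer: -103862/9 ≈ -11540.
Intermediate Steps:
M(d, R) = -136/9 + d/9 (M(d, R) = 2/3 + (d - 142)/9 = 2/3 + (-142 + d)/9 = 2/3 + (-142/9 + d/9) = -136/9 + d/9)
m(z) = (9 + z)*(168 + z) (m(z) = (z + 9)*(z + 168) = (9 + z)*(168 + z))
M(-208, -67) - m(-222) = (-136/9 + (1/9)*(-208)) - (1512 + (-222)**2 + 177*(-222)) = (-136/9 - 208/9) - (1512 + 49284 - 39294) = -344/9 - 1*11502 = -344/9 - 11502 = -103862/9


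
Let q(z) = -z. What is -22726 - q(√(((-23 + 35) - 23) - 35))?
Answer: -22726 + I*√46 ≈ -22726.0 + 6.7823*I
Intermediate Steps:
-22726 - q(√(((-23 + 35) - 23) - 35)) = -22726 - (-1)*√(((-23 + 35) - 23) - 35) = -22726 - (-1)*√((12 - 23) - 35) = -22726 - (-1)*√(-11 - 35) = -22726 - (-1)*√(-46) = -22726 - (-1)*I*√46 = -22726 + I*√46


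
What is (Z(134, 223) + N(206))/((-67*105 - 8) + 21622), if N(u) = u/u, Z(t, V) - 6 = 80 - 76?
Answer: 11/14579 ≈ 0.00075451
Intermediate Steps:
Z(t, V) = 10 (Z(t, V) = 6 + (80 - 76) = 6 + 4 = 10)
N(u) = 1
(Z(134, 223) + N(206))/((-67*105 - 8) + 21622) = (10 + 1)/((-67*105 - 8) + 21622) = 11/((-7035 - 8) + 21622) = 11/(-7043 + 21622) = 11/14579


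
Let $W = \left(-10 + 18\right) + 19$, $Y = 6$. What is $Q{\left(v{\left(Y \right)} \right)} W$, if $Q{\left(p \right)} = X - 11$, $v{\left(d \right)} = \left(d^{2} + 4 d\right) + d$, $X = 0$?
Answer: $-297$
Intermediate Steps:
$W = 27$ ($W = 8 + 19 = 27$)
$v{\left(d \right)} = d^{2} + 5 d$
$Q{\left(p \right)} = -11$ ($Q{\left(p \right)} = 0 - 11 = -11$)
$Q{\left(v{\left(Y \right)} \right)} W = \left(-11\right) 27 = -297$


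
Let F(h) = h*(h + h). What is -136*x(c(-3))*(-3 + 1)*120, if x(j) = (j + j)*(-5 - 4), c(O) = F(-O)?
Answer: -10575360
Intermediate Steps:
F(h) = 2*h**2 (F(h) = h*(2*h) = 2*h**2)
c(O) = 2*O**2 (c(O) = 2*(-O)**2 = 2*O**2)
x(j) = -18*j (x(j) = (2*j)*(-9) = -18*j)
-136*x(c(-3))*(-3 + 1)*120 = -136*(-36*(-3)**2)*(-3 + 1)*120 = -136*(-36*9)*(-2)*120 = -136*(-18*18)*(-2)*120 = -(-44064)*(-2)*120 = -136*648*120 = -88128*120 = -10575360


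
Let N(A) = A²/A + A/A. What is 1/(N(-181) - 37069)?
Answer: -1/37249 ≈ -2.6846e-5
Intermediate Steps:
N(A) = 1 + A (N(A) = A + 1 = 1 + A)
1/(N(-181) - 37069) = 1/((1 - 181) - 37069) = 1/(-180 - 37069) = 1/(-37249) = -1/37249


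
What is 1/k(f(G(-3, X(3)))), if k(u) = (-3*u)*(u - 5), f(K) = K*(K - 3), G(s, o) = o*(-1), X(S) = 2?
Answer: -1/150 ≈ -0.0066667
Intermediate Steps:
G(s, o) = -o
f(K) = K*(-3 + K)
k(u) = -3*u*(-5 + u) (k(u) = (-3*u)*(-5 + u) = -3*u*(-5 + u))
1/k(f(G(-3, X(3)))) = 1/(3*((-1*2)*(-3 - 1*2))*(5 - (-1*2)*(-3 - 1*2))) = 1/(3*(-2*(-3 - 2))*(5 - (-2)*(-3 - 2))) = 1/(3*(-2*(-5))*(5 - (-2)*(-5))) = 1/(3*10*(5 - 1*10)) = 1/(3*10*(5 - 10)) = 1/(3*10*(-5)) = 1/(-150) = -1/150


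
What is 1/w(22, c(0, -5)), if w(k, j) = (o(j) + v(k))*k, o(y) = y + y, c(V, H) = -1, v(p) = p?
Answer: 1/440 ≈ 0.0022727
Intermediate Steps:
o(y) = 2*y
w(k, j) = k*(k + 2*j) (w(k, j) = (2*j + k)*k = (k + 2*j)*k = k*(k + 2*j))
1/w(22, c(0, -5)) = 1/(22*(22 + 2*(-1))) = 1/(22*(22 - 2)) = 1/(22*20) = 1/440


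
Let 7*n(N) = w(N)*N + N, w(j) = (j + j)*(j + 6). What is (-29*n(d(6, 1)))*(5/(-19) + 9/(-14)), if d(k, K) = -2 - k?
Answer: -922548/931 ≈ -990.92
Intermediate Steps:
w(j) = 2*j*(6 + j) (w(j) = (2*j)*(6 + j) = 2*j*(6 + j))
n(N) = N/7 + 2*N**2*(6 + N)/7 (n(N) = ((2*N*(6 + N))*N + N)/7 = (2*N**2*(6 + N) + N)/7 = (N + 2*N**2*(6 + N))/7 = N/7 + 2*N**2*(6 + N)/7)
(-29*n(d(6, 1)))*(5/(-19) + 9/(-14)) = (-29*(-2 - 1*6)*(1 + 2*(-2 - 1*6)*(6 + (-2 - 1*6)))/7)*(5/(-19) + 9/(-14)) = (-29*(-2 - 6)*(1 + 2*(-2 - 6)*(6 + (-2 - 6)))/7)*(5*(-1/19) + 9*(-1/14)) = (-29*(-8)*(1 + 2*(-8)*(6 - 8))/7)*(-5/19 - 9/14) = -29*(-8)*(1 + 2*(-8)*(-2))/7*(-241/266) = -29*(-8)*(1 + 32)/7*(-241/266) = -29*(-8)*33/7*(-241/266) = -29*(-264/7)*(-241/266) = (7656/7)*(-241/266) = -922548/931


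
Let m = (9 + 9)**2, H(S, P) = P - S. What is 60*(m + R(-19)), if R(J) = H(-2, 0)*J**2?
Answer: 62760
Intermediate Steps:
m = 324 (m = 18**2 = 324)
R(J) = 2*J**2 (R(J) = (0 - 1*(-2))*J**2 = (0 + 2)*J**2 = 2*J**2)
60*(m + R(-19)) = 60*(324 + 2*(-19)**2) = 60*(324 + 2*361) = 60*(324 + 722) = 60*1046 = 62760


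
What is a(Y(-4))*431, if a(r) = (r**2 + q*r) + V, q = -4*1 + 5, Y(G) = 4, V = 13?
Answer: 14223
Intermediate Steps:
q = 1 (q = -4 + 5 = 1)
a(r) = 13 + r + r**2 (a(r) = (r**2 + 1*r) + 13 = (r**2 + r) + 13 = (r + r**2) + 13 = 13 + r + r**2)
a(Y(-4))*431 = (13 + 4 + 4**2)*431 = (13 + 4 + 16)*431 = 33*431 = 14223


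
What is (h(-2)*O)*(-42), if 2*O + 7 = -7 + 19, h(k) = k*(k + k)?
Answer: -840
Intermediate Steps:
h(k) = 2*k² (h(k) = k*(2*k) = 2*k²)
O = 5/2 (O = -7/2 + (-7 + 19)/2 = -7/2 + (½)*12 = -7/2 + 6 = 5/2 ≈ 2.5000)
(h(-2)*O)*(-42) = ((2*(-2)²)*(5/2))*(-42) = ((2*4)*(5/2))*(-42) = (8*(5/2))*(-42) = 20*(-42) = -840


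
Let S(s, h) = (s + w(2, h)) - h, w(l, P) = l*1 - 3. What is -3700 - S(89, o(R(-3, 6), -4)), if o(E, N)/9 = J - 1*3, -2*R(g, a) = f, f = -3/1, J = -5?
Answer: -3860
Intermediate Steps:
f = -3 (f = -3*1 = -3)
w(l, P) = -3 + l (w(l, P) = l - 3 = -3 + l)
R(g, a) = 3/2 (R(g, a) = -½*(-3) = 3/2)
o(E, N) = -72 (o(E, N) = 9*(-5 - 1*3) = 9*(-5 - 3) = 9*(-8) = -72)
S(s, h) = -1 + s - h (S(s, h) = (s + (-3 + 2)) - h = (s - 1) - h = (-1 + s) - h = -1 + s - h)
-3700 - S(89, o(R(-3, 6), -4)) = -3700 - (-1 + 89 - 1*(-72)) = -3700 - (-1 + 89 + 72) = -3700 - 1*160 = -3700 - 160 = -3860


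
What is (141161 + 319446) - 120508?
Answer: 340099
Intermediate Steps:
(141161 + 319446) - 120508 = 460607 - 120508 = 340099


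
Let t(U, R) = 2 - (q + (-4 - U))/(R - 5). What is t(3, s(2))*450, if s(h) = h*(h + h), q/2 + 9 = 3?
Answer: 3750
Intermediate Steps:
q = -12 (q = -18 + 2*3 = -18 + 6 = -12)
s(h) = 2*h² (s(h) = h*(2*h) = 2*h²)
t(U, R) = 2 - (-16 - U)/(-5 + R) (t(U, R) = 2 - (-12 + (-4 - U))/(R - 5) = 2 - (-16 - U)/(-5 + R))
t(3, s(2))*450 = ((6 + 3 + 2*(2*2²))/(-5 + 2*2²))*450 = ((6 + 3 + 2*(2*4))/(-5 + 2*4))*450 = ((6 + 3 + 2*8)/(-5 + 8))*450 = ((6 + 3 + 16)/3)*450 = ((⅓)*25)*450 = (25/3)*450 = 3750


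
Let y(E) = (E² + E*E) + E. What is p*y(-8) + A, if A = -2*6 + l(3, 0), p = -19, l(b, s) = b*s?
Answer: -2292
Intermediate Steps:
y(E) = E + 2*E² (y(E) = (E² + E²) + E = 2*E² + E = E + 2*E²)
A = -12 (A = -2*6 + 3*0 = -12 + 0 = -12)
p*y(-8) + A = -(-152)*(1 + 2*(-8)) - 12 = -(-152)*(1 - 16) - 12 = -(-152)*(-15) - 12 = -19*120 - 12 = -2280 - 12 = -2292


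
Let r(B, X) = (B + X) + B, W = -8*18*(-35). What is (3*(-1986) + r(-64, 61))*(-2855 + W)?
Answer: -13164625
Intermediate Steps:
W = 5040 (W = -144*(-35) = 5040)
r(B, X) = X + 2*B
(3*(-1986) + r(-64, 61))*(-2855 + W) = (3*(-1986) + (61 + 2*(-64)))*(-2855 + 5040) = (-5958 + (61 - 128))*2185 = (-5958 - 67)*2185 = -6025*2185 = -13164625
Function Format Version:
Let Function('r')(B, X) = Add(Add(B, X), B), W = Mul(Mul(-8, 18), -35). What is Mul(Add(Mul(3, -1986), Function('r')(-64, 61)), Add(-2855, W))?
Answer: -13164625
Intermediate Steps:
W = 5040 (W = Mul(-144, -35) = 5040)
Function('r')(B, X) = Add(X, Mul(2, B))
Mul(Add(Mul(3, -1986), Function('r')(-64, 61)), Add(-2855, W)) = Mul(Add(Mul(3, -1986), Add(61, Mul(2, -64))), Add(-2855, 5040)) = Mul(Add(-5958, Add(61, -128)), 2185) = Mul(Add(-5958, -67), 2185) = Mul(-6025, 2185) = -13164625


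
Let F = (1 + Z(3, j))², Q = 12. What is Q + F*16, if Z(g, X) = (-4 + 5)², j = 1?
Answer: 76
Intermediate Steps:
Z(g, X) = 1 (Z(g, X) = 1² = 1)
F = 4 (F = (1 + 1)² = 2² = 4)
Q + F*16 = 12 + 4*16 = 12 + 64 = 76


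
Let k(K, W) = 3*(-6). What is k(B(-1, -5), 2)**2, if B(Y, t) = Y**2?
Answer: 324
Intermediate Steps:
k(K, W) = -18
k(B(-1, -5), 2)**2 = (-18)**2 = 324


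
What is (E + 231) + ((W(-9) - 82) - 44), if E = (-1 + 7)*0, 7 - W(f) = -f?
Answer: 103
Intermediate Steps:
W(f) = 7 + f (W(f) = 7 - (-1)*f = 7 + f)
E = 0 (E = 6*0 = 0)
(E + 231) + ((W(-9) - 82) - 44) = (0 + 231) + (((7 - 9) - 82) - 44) = 231 + ((-2 - 82) - 44) = 231 + (-84 - 44) = 231 - 128 = 103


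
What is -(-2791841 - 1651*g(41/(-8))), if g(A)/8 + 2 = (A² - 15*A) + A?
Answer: 32480123/8 ≈ 4.0600e+6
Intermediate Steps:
g(A) = -16 - 112*A + 8*A² (g(A) = -16 + 8*((A² - 15*A) + A) = -16 + 8*(A² - 14*A) = -16 + (-112*A + 8*A²) = -16 - 112*A + 8*A²)
-(-2791841 - 1651*g(41/(-8))) = -19812/(-12/((-16 - 4592/(-8) + 8*(41/(-8))²) + 1691)) = -19812/(-12/((-16 - 4592*(-1)/8 + 8*(41*(-⅛))²) + 1691)) = -19812/(-12/((-16 - 112*(-41/8) + 8*(-41/8)²) + 1691)) = -19812/(-12/((-16 + 574 + 8*(1681/64)) + 1691)) = -19812/(-12/((-16 + 574 + 1681/8) + 1691)) = -19812/(-12/(6145/8 + 1691)) = -19812/(-12/(19673/8)) = -19812/((8/19673)*(-12)) = -19812/(-96/19673) = -19812*(-19673/96) = 32480123/8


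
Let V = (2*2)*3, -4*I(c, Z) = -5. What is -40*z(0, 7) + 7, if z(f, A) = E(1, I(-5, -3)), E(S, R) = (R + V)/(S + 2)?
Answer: -509/3 ≈ -169.67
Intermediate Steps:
I(c, Z) = 5/4 (I(c, Z) = -¼*(-5) = 5/4)
V = 12 (V = 4*3 = 12)
E(S, R) = (12 + R)/(2 + S) (E(S, R) = (R + 12)/(S + 2) = (12 + R)/(2 + S))
z(f, A) = 53/12 (z(f, A) = (12 + 5/4)/(2 + 1) = (53/4)/3 = (⅓)*(53/4) = 53/12)
-40*z(0, 7) + 7 = -40*53/12 + 7 = -530/3 + 7 = -509/3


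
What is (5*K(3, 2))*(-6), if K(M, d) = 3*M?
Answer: -270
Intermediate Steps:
(5*K(3, 2))*(-6) = (5*(3*3))*(-6) = (5*9)*(-6) = 45*(-6) = -270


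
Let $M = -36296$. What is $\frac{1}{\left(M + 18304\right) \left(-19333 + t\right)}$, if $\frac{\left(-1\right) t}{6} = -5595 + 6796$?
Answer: $\frac{1}{477489688} \approx 2.0943 \cdot 10^{-9}$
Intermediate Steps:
$t = -7206$ ($t = - 6 \left(-5595 + 6796\right) = \left(-6\right) 1201 = -7206$)
$\frac{1}{\left(M + 18304\right) \left(-19333 + t\right)} = \frac{1}{\left(-36296 + 18304\right) \left(-19333 - 7206\right)} = \frac{1}{\left(-17992\right) \left(-26539\right)} = \frac{1}{477489688}$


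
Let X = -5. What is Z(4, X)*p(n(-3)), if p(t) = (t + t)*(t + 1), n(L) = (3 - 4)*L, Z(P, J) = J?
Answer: -120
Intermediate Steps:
n(L) = -L
p(t) = 2*t*(1 + t) (p(t) = (2*t)*(1 + t) = 2*t*(1 + t))
Z(4, X)*p(n(-3)) = -10*(-1*(-3))*(1 - 1*(-3)) = -10*3*(1 + 3) = -10*3*4 = -5*24 = -120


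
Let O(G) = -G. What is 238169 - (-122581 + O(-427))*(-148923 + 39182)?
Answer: -13405063945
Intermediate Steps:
238169 - (-122581 + O(-427))*(-148923 + 39182) = 238169 - (-122581 - 1*(-427))*(-148923 + 39182) = 238169 - (-122581 + 427)*(-109741) = 238169 - (-122154)*(-109741) = 238169 - 1*13405302114 = 238169 - 13405302114 = -13405063945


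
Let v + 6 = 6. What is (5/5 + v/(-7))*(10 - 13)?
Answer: -3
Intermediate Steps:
v = 0 (v = -6 + 6 = 0)
(5/5 + v/(-7))*(10 - 13) = (5/5 + 0/(-7))*(10 - 13) = (5*(⅕) + 0*(-⅐))*(-3) = (1 + 0)*(-3) = 1*(-3) = -3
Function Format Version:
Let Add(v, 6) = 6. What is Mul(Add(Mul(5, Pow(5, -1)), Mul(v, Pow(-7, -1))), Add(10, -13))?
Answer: -3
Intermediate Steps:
v = 0 (v = Add(-6, 6) = 0)
Mul(Add(Mul(5, Pow(5, -1)), Mul(v, Pow(-7, -1))), Add(10, -13)) = Mul(Add(Mul(5, Pow(5, -1)), Mul(0, Pow(-7, -1))), Add(10, -13)) = Mul(Add(Mul(5, Rational(1, 5)), Mul(0, Rational(-1, 7))), -3) = Mul(Add(1, 0), -3) = Mul(1, -3) = -3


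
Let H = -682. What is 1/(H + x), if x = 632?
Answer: -1/50 ≈ -0.020000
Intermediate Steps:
1/(H + x) = 1/(-682 + 632) = 1/(-50) = -1/50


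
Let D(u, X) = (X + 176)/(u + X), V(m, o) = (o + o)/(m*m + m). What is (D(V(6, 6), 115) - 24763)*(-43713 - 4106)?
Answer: 318501701192/269 ≈ 1.1840e+9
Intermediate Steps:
V(m, o) = 2*o/(m + m**2) (V(m, o) = (2*o)/(m**2 + m) = (2*o)/(m + m**2) = 2*o/(m + m**2))
D(u, X) = (176 + X)/(X + u)
(D(V(6, 6), 115) - 24763)*(-43713 - 4106) = ((176 + 115)/(115 + 2*6/(6*(1 + 6))) - 24763)*(-43713 - 4106) = (291/(115 + 2*6*(1/6)/7) - 24763)*(-47819) = (291/(115 + 2*6*(1/6)*(1/7)) - 24763)*(-47819) = (291/(115 + 2/7) - 24763)*(-47819) = (291/(807/7) - 24763)*(-47819) = ((7/807)*291 - 24763)*(-47819) = (679/269 - 24763)*(-47819) = -6660568/269*(-47819) = 318501701192/269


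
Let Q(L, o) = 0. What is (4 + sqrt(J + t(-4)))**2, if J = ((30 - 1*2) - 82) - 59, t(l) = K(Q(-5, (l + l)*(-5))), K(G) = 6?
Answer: (4 + I*sqrt(107))**2 ≈ -91.0 + 82.753*I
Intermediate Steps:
t(l) = 6
J = -113 (J = ((30 - 2) - 82) - 59 = (28 - 82) - 59 = -54 - 59 = -113)
(4 + sqrt(J + t(-4)))**2 = (4 + sqrt(-113 + 6))**2 = (4 + sqrt(-107))**2 = (4 + I*sqrt(107))**2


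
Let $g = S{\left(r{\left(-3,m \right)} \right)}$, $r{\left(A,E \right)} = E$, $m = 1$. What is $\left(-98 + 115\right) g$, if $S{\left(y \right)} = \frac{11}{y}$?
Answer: $187$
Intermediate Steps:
$g = 11$ ($g = \frac{11}{1} = 11 \cdot 1 = 11$)
$\left(-98 + 115\right) g = \left(-98 + 115\right) 11 = 17 \cdot 11 = 187$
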